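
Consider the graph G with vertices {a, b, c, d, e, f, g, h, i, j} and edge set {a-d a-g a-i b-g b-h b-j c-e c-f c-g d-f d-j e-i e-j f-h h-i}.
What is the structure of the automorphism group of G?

S_5

G is 3-regular on 10 vertices with no triangles and no 4-cycles (girth 5): this is the Petersen graph. It is a classical fact that the Petersen graph has automorphism group S_5 (order 120), arising from its description as the Kneser graph K(5,2).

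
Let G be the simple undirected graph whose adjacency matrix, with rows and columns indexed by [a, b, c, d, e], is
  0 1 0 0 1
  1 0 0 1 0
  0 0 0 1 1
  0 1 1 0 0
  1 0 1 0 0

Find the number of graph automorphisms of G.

10

G is 2-regular and connected on 5 vertices, i.e. the cycle C_5. The automorphisms of the 5-cycle are exactly the symmetries of a regular 5-gon: the dihedral group D_5, |D_5| = 10.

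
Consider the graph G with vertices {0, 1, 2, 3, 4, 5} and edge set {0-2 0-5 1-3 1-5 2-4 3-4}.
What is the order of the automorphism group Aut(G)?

12

G is 2-regular and connected on 6 vertices, i.e. the cycle C_6. The automorphisms of the 6-cycle are exactly the symmetries of a regular 6-gon: the dihedral group D_6, |D_6| = 12.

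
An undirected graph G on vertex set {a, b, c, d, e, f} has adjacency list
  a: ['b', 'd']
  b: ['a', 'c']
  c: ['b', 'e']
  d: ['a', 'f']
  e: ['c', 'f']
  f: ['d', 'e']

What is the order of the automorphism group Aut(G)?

Every vertex has degree 2 and the graph is connected, so G is the 6-cycle C_6. C_6 has 6 rotations and 6 reflections, so Aut(C_6) ≅ D_6 of order 12.

12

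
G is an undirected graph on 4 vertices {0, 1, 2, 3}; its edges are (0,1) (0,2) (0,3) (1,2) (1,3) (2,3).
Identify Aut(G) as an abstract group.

Every vertex has degree 3, so G is the complete graph K_4. Every bijection on the vertex set is an automorphism of K_4; hence Aut(K_4) ≅ S_4, order 24.

the symmetric group on 4 letters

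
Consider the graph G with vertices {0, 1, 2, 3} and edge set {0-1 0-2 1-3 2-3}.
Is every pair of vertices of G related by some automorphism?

Every vertex has degree 2 and the graph is connected, so G is the 4-cycle C_4. The automorphisms of the 4-cycle are exactly the symmetries of a regular 4-gon: the dihedral group D_4, |D_4| = 8. Under this action every vertex can be carried to every other, so G is vertex-transitive.

Yes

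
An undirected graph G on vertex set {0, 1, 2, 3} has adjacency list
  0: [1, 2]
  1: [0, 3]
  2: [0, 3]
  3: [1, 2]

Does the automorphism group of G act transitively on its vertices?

Yes

G is 2-regular and connected on 4 vertices, i.e. the cycle C_4. The automorphisms of the 4-cycle are exactly the symmetries of a regular 4-gon: the dihedral group D_4, |D_4| = 8. This group acts transitively on the 4 vertices.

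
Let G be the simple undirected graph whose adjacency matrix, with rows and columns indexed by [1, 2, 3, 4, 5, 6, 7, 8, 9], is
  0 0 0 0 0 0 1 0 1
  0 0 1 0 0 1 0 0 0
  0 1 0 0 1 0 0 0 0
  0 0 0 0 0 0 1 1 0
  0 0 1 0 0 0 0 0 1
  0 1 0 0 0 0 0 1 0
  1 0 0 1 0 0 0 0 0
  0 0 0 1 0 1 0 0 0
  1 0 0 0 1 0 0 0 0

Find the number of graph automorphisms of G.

18

Every vertex has degree 2 and the graph is connected, so G is the 9-cycle C_9. C_9 has 9 rotations and 9 reflections, so Aut(C_9) ≅ D_9 of order 18.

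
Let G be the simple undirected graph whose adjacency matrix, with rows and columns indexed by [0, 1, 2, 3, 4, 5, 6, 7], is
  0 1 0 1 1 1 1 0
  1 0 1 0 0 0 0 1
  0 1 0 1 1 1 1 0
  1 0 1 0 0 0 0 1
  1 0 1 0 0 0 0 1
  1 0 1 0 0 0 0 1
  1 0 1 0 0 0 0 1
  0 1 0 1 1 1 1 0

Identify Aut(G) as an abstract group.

S_5 × S_3

The vertices split by degree into {0, 2, 7} (degree 5) and {1, 3, 4, 5, 6} (degree 3); every edge runs between the two parts, so G is the complete bipartite graph K_{3,5}. The parts have unequal sizes, so no automorphism swaps them; each part is permuted independently, giving S_5 × S_3 of order 5!·3! = 720.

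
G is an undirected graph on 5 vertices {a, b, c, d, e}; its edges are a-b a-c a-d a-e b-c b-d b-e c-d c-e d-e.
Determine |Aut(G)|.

120

Every vertex has degree 4, so G is the complete graph K_5. Every bijection on the vertex set is an automorphism of K_5; hence Aut(K_5) ≅ S_5, order 120.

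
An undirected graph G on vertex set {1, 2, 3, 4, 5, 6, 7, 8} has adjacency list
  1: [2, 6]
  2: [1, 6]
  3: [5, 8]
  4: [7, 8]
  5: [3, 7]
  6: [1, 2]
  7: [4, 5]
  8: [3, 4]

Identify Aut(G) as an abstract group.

G has two connected components, {3, 4, 5, 7, 8} and {1, 2, 6}; each is 2-regular, so G = C_5 ⊔ C_3. The components are non-isomorphic (different sizes), so Aut(G) = Aut(C_3) × Aut(C_5) = D_3 × D_5 of order 6·10 = 60.

D_3 × D_5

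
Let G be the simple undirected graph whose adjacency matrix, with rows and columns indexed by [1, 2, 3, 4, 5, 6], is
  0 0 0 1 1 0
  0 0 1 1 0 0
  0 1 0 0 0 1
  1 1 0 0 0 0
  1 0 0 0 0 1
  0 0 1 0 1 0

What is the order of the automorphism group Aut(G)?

Every vertex has degree 2 and the graph is connected, so G is the 6-cycle C_6. The automorphisms of the 6-cycle are exactly the symmetries of a regular 6-gon: the dihedral group D_6, |D_6| = 12.

12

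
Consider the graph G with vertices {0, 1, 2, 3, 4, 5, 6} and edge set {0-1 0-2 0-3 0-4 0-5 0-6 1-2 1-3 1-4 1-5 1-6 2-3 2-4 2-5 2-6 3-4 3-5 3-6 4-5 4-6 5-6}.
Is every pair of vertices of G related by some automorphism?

Every vertex has degree 6, so G is the complete graph K_7. Any permutation of the 7 vertices preserves K_7, so Aut(K_7) = S_7 of order 7! = 5040. Under this action every vertex can be carried to every other, so G is vertex-transitive.

Yes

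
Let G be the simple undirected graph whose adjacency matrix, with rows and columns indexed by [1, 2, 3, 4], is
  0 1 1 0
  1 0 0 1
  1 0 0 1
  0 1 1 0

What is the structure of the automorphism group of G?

the dihedral group of order 8

Every vertex has degree 2 and the graph is connected, so G is the 4-cycle C_4. The automorphisms of the 4-cycle are exactly the symmetries of a regular 4-gon: the dihedral group D_4, |D_4| = 8.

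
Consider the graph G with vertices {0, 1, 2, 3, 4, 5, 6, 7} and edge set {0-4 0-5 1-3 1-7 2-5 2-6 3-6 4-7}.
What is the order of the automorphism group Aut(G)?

16

Every vertex has degree 2 and the graph is connected, so G is the 8-cycle C_8. The automorphisms of the 8-cycle are exactly the symmetries of a regular 8-gon: the dihedral group D_8, |D_8| = 16.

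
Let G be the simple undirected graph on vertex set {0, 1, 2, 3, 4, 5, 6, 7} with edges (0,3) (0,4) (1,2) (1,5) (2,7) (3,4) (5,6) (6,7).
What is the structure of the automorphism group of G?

D_3 × D_5

G has two connected components, {1, 2, 5, 6, 7} and {0, 3, 4}; each is 2-regular, so G = C_5 ⊔ C_3. No automorphism exchanges components of different sizes, hence Aut(G) is the direct product D_3 × D_5, order 60.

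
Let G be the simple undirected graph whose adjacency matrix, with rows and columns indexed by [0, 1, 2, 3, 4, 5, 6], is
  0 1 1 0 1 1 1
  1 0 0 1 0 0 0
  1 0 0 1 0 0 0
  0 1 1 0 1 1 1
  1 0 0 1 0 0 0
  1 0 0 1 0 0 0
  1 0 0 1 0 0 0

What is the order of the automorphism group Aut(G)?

240

The vertices split by degree into {0, 3} (degree 5) and {1, 2, 4, 5, 6} (degree 2); every edge runs between the two parts, so G is the complete bipartite graph K_{2,5}. The parts have unequal sizes, so no automorphism swaps them; each part is permuted independently, giving S_5 × S_2 of order 5!·2! = 240.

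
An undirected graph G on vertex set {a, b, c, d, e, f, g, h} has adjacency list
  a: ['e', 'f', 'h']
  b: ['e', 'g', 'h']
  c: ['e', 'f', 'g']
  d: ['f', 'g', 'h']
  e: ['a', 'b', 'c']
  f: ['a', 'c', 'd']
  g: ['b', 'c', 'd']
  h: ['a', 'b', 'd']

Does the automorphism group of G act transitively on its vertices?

G is 3-regular and bipartite on 2^3 = 8 vertices with girth 4; it is the hypercube graph Q_3. The symmetry group of the 3-cube is the hyperoctahedral group B_3 = Z_2 ≀ S_3, of order 2^3·3! = 48. This group acts transitively on the 8 vertices.

Yes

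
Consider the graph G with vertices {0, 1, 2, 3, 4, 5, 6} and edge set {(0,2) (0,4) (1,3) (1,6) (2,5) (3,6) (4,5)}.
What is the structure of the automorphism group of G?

G has two connected components, {0, 2, 4, 5} and {1, 3, 6}; each is 2-regular, so G = C_4 ⊔ C_3. The components are non-isomorphic (different sizes), so Aut(G) = Aut(C_4) × Aut(C_3) = D_4 × D_3 of order 8·6 = 48.

D_4 × D_3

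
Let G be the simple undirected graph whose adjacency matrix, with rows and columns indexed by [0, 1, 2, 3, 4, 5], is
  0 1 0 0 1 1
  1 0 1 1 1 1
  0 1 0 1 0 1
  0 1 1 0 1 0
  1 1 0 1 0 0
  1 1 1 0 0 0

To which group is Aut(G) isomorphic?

Vertex 1 is the unique vertex of degree 5; the remaining 5 vertices each have degree 3 and induce a cycle, so G is the wheel on 6 vertices with hub 1. With the hub fixed, the remaining symmetry is that of the rim cycle C_5, giving the dihedral group D_5.

D_5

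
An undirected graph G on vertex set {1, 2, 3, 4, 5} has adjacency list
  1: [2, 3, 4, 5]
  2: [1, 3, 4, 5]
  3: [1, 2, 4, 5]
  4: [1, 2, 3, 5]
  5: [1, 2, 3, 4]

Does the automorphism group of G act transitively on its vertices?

Yes

All 5 vertices are pairwise adjacent: G = K_5. Any permutation of the 5 vertices preserves K_5, so Aut(K_5) = S_5 of order 5! = 120. This group acts transitively on the 5 vertices.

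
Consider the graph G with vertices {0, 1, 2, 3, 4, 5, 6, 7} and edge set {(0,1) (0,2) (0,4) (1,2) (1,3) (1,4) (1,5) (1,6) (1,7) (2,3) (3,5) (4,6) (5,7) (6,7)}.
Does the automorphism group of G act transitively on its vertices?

No

Vertex 1 is the only vertex of degree 7, so every automorphism fixes it; G is not vertex-transitive.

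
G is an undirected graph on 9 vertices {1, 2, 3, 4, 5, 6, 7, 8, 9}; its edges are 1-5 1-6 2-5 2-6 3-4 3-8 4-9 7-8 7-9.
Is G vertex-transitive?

No

G has two connected components, {3, 4, 7, 8, 9} and {1, 2, 5, 6}; each is 2-regular, so G = C_5 ⊔ C_4. The orbit of 1 under Aut(G) is {1, 2, 5, 6}, which does not contain 3, so G is not vertex-transitive.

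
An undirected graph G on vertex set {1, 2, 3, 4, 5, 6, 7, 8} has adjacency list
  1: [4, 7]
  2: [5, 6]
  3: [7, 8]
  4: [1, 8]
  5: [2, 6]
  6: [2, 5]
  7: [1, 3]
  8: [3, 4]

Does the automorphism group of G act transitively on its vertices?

No

G has two connected components, {1, 3, 4, 7, 8} and {2, 5, 6}; each is 2-regular, so G = C_5 ⊔ C_3. The orbit of 1 under Aut(G) is {1, 3, 4, 7, 8}, which does not contain 2, so G is not vertex-transitive.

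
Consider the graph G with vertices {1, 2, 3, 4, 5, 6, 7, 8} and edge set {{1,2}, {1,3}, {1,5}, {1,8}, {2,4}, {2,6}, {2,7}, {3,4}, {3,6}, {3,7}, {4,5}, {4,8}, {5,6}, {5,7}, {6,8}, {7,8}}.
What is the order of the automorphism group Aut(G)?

G is 4-regular and bipartite with parts {2, 3, 5, 8} and {1, 4, 6, 7} (each part is independent and every cross-pair is an edge), so G = K_{4,4}. Aut(K_{4,4}) is the wreath product S_4 ≀ Z_2: permute within each part, then optionally swap the parts; |Aut| = 2·(4!)² = 1152.

1152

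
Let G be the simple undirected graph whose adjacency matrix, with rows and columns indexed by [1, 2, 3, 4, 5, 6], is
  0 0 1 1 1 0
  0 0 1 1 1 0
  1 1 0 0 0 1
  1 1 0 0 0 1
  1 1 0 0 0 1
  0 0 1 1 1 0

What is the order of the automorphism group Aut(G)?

G is 3-regular and bipartite with parts {3, 4, 5} and {1, 2, 6} (each part is independent and every cross-pair is an edge), so G = K_{3,3}. Each part can be permuted independently (S_3 × S_3) and the two equal-size parts can also be swapped, giving (S_3 × S_3) ⋊ Z_2 of order 2·(3!)² = 72.

72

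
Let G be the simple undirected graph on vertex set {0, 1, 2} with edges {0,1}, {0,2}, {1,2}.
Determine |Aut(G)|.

6

Every vertex has degree 2, so G is the complete graph K_3. Any permutation of the 3 vertices preserves K_3, so Aut(K_3) = S_3 of order 3! = 6.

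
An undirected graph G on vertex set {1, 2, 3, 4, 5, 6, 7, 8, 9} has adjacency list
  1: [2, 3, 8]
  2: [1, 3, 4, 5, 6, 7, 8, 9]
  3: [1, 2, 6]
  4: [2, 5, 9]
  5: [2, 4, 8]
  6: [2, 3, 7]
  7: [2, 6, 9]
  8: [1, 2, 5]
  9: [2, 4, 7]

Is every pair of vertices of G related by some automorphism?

No

Vertex 2 is the only vertex of degree 8, so every automorphism fixes it; G is not vertex-transitive.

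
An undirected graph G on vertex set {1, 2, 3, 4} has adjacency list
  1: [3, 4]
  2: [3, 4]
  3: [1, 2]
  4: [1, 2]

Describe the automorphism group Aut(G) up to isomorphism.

G is 2-regular and bipartite on 2^2 = 4 vertices with girth 4; it is the hypercube graph Q_2. Aut(Q_2) consists of the signed permutations of the 2 coordinate axes: 2! permutations times 2^2 sign flips, so |Aut| = 2^2·2! = 8.

the hyperoctahedral group B_2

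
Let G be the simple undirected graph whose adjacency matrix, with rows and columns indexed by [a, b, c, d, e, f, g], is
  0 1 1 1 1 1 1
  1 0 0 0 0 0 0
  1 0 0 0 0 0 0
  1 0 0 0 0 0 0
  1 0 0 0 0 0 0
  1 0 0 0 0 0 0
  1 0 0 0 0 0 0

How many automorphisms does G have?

720

Vertex a has degree 6 and every other vertex has degree 1, so G is the star K_{1,6} with centre a. The 6 leaves are pairwise interchangeable while the centre is fixed, giving Aut(G) = S_6.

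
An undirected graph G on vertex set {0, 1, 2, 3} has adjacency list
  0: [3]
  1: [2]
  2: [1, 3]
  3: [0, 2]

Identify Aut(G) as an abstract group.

C_2

The degree sequence is [1, 1, 2, 2]; the two degree-1 vertices 0 and 1 are the ends of a path, so G = P_4. The only nontrivial automorphism of a path is the end-to-end reflection, so Aut(G) ≅ Z_2.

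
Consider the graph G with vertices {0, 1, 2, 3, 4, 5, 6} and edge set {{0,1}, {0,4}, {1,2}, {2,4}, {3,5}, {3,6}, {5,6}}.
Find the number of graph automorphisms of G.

G has two connected components, {0, 1, 2, 4} and {3, 5, 6}; each is 2-regular, so G = C_4 ⊔ C_3. The components are non-isomorphic (different sizes), so Aut(G) = Aut(C_4) × Aut(C_3) = D_4 × D_3 of order 8·6 = 48.

48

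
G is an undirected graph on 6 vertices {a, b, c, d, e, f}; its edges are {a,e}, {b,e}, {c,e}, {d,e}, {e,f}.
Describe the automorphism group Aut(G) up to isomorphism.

Vertex e has degree 5 and every other vertex has degree 1, so G is the star K_{1,5} with centre e. Any automorphism fixes the centre and permutes the 5 leaves freely, so Aut(G) ≅ S_5 of order 5! = 120.

S_5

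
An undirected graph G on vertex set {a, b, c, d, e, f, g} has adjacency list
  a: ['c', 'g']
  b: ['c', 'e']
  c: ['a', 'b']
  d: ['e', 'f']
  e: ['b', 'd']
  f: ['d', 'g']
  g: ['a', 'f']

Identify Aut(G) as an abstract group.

Every vertex has degree 2 and the graph is connected, so G is the 7-cycle C_7. The automorphisms of the 7-cycle are exactly the symmetries of a regular 7-gon: the dihedral group D_7, |D_7| = 14.

D_7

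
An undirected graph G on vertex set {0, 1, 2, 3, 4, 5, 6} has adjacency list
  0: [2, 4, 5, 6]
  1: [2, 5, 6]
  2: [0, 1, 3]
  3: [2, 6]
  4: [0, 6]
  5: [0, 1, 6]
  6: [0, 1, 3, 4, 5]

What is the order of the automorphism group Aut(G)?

Degrees alone do not determine every vertex (e.g. 1 and 2 both have degree 3), but their neighbour-degree multisets differ: N(1) has degrees [3, 3, 5] while N(2) has degrees [2, 3, 4]. Repeating this refinement separates all vertices, so the only automorphism is the identity.

1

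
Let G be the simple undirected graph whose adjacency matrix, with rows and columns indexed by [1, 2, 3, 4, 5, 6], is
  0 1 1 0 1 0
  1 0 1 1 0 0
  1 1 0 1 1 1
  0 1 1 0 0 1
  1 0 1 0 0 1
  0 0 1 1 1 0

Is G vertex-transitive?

No

Vertex 3 is the only vertex of degree 5, so every automorphism fixes it; G is not vertex-transitive.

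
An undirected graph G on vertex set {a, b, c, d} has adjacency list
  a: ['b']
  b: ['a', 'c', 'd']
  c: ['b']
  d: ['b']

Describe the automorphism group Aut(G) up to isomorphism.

S_3

Vertex b has degree 3 and every other vertex has degree 1, so G is the star K_{1,3} with centre b. The 3 leaves are pairwise interchangeable while the centre is fixed, giving Aut(G) = S_3.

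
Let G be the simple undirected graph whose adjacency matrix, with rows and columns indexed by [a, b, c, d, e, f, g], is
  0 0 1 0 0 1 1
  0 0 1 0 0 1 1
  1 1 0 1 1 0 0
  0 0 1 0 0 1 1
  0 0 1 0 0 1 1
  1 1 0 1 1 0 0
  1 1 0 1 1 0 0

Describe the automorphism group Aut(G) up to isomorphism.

S_3 × S_4

The vertices split by degree into {c, f, g} (degree 4) and {a, b, d, e} (degree 3); every edge runs between the two parts, so G is the complete bipartite graph K_{3,4}. Automorphisms preserve the bipartition setwise (since the parts differ in size) and act as S_3 × S_4 within it; |Aut| = 144.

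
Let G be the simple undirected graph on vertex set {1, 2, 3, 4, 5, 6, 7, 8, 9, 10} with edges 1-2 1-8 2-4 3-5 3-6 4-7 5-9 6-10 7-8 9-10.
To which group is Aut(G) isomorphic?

(D_5 × D_5) ⋊ Z_2

G has two connected components, {1, 2, 4, 7, 8} and {3, 5, 6, 9, 10}; each is 2-regular, so G = C_5 ⊔ C_5. Aut of a disjoint union of two copies of C_5 is the wreath product D_5 ≀ Z_2, of order 2·10² = 200.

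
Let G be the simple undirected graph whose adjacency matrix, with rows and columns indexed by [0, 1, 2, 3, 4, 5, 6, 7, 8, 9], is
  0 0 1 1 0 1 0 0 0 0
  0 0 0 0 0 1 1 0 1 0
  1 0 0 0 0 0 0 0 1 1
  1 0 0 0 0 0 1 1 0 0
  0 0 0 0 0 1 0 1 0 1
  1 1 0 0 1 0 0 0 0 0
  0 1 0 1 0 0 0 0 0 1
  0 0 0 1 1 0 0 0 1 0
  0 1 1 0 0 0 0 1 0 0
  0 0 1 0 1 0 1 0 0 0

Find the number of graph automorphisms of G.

120

G is 3-regular on 10 vertices with no triangles and no 4-cycles (girth 5): this is the Petersen graph. Viewing the Petersen graph as the Kneser graph K(5,2) — vertices are 2-subsets of {1,…,5}, edges join disjoint pairs — its automorphisms are exactly the permutations of the 5-element set, so Aut ≅ S_5 of order 120.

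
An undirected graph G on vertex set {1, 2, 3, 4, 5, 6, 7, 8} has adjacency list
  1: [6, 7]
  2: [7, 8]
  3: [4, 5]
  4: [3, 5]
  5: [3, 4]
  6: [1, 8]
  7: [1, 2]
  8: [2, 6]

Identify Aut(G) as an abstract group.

G has two connected components, {1, 2, 6, 7, 8} and {3, 4, 5}; each is 2-regular, so G = C_5 ⊔ C_3. No automorphism exchanges components of different sizes, hence Aut(G) is the direct product D_3 × D_5, order 60.

D_3 × D_5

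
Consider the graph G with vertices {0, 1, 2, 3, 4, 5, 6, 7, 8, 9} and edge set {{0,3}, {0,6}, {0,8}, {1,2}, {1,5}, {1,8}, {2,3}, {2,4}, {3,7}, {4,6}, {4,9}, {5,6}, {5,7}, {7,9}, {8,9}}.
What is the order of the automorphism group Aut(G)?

120

G is 3-regular on 10 vertices with no triangles and no 4-cycles (girth 5): this is the Petersen graph. It is a classical fact that the Petersen graph has automorphism group S_5 (order 120), arising from its description as the Kneser graph K(5,2).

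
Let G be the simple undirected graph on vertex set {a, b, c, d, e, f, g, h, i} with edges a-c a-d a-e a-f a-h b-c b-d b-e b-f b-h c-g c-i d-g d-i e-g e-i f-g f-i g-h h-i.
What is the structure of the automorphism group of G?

The vertices split by degree into {a, b, g, i} (degree 5) and {c, d, e, f, h} (degree 4); every edge runs between the two parts, so G is the complete bipartite graph K_{4,5}. Automorphisms preserve the bipartition setwise (since the parts differ in size) and act as S_5 × S_4 within it; |Aut| = 2880.

S_5 × S_4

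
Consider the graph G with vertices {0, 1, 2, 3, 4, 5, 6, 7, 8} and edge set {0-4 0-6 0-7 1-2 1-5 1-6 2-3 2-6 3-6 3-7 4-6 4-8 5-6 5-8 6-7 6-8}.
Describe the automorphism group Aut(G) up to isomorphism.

Vertex 6 is the unique vertex of degree 8; the remaining 8 vertices each have degree 3 and induce a cycle, so G is the wheel on 9 vertices with hub 6. Every automorphism fixes the hub and acts on the rim 8-cycle, so Aut(G) ≅ Aut(C_8) = D_8 of order 16.

D_8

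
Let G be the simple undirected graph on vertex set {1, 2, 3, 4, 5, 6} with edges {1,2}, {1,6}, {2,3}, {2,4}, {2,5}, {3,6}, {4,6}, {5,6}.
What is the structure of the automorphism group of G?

The vertices split by degree into {2, 6} (degree 4) and {1, 3, 4, 5} (degree 2); every edge runs between the two parts, so G is the complete bipartite graph K_{2,4}. The parts have unequal sizes, so no automorphism swaps them; each part is permuted independently, giving S_2 × S_4 of order 2!·4! = 48.

S_2 × S_4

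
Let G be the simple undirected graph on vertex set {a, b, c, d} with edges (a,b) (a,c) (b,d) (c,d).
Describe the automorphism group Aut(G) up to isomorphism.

the dihedral group of order 8

G is 2-regular and bipartite on 2^2 = 4 vertices with girth 4; it is the hypercube graph Q_2. The symmetry group of the 2-cube is the hyperoctahedral group B_2 = Z_2 ≀ S_2, of order 2^2·2! = 8.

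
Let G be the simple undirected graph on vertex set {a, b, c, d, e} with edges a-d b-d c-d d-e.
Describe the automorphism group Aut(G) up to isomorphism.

S_4

Vertex d has degree 4 and every other vertex has degree 1, so G is the star K_{1,4} with centre d. The 4 leaves are pairwise interchangeable while the centre is fixed, giving Aut(G) = S_4.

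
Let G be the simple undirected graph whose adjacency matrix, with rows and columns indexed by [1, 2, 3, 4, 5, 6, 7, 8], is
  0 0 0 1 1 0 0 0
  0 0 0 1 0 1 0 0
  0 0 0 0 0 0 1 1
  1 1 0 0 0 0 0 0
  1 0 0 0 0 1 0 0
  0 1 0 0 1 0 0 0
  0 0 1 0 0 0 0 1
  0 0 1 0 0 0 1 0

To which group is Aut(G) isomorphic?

G has two connected components, {1, 2, 4, 5, 6} and {3, 7, 8}; each is 2-regular, so G = C_5 ⊔ C_3. The components are non-isomorphic (different sizes), so Aut(G) = Aut(C_3) × Aut(C_5) = D_3 × D_5 of order 6·10 = 60.

D_3 × D_5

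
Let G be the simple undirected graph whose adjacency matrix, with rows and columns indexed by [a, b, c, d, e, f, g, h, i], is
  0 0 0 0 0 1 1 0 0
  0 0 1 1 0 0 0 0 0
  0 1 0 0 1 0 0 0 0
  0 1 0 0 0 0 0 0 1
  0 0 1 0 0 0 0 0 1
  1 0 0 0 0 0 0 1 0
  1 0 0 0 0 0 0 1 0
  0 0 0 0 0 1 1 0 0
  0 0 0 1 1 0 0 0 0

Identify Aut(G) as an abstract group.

D_5 × D_4

G has two connected components, {b, c, d, e, i} and {a, f, g, h}; each is 2-regular, so G = C_5 ⊔ C_4. No automorphism exchanges components of different sizes, hence Aut(G) is the direct product D_5 × D_4, order 80.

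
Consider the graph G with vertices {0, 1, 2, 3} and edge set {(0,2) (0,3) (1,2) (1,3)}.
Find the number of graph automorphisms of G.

8

Every vertex has degree 2 and the graph is connected, so G is the 4-cycle C_4. C_4 has 4 rotations and 4 reflections, so Aut(C_4) ≅ D_4 of order 8.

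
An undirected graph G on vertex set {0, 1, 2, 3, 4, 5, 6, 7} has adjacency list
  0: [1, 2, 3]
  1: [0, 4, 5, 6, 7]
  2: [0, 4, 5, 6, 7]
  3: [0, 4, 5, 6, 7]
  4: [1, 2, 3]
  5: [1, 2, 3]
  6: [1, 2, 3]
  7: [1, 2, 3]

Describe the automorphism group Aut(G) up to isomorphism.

The vertices split by degree into {1, 2, 3} (degree 5) and {0, 4, 5, 6, 7} (degree 3); every edge runs between the two parts, so G is the complete bipartite graph K_{3,5}. The parts have unequal sizes, so no automorphism swaps them; each part is permuted independently, giving S_5 × S_3 of order 5!·3! = 720.

S_5 × S_3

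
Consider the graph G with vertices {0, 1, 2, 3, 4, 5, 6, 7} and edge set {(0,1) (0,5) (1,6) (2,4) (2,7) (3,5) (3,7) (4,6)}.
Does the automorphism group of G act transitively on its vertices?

Yes

G is 2-regular and connected on 8 vertices, i.e. the cycle C_8. C_8 has 8 rotations and 8 reflections, so Aut(C_8) ≅ D_8 of order 16. This group acts transitively on the 8 vertices.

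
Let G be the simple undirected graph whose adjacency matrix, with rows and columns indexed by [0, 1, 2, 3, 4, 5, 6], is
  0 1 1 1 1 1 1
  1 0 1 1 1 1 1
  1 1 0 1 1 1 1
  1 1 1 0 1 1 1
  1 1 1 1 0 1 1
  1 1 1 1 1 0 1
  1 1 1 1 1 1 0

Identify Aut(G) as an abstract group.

All 7 vertices are pairwise adjacent: G = K_7. Any permutation of the 7 vertices preserves K_7, so Aut(K_7) = S_7 of order 7! = 5040.

S_7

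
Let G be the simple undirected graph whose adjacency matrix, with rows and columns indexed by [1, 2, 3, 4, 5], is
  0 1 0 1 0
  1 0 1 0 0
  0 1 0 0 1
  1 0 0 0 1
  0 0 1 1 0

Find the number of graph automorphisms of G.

G is 2-regular and connected on 5 vertices, i.e. the cycle C_5. The automorphisms of the 5-cycle are exactly the symmetries of a regular 5-gon: the dihedral group D_5, |D_5| = 10.

10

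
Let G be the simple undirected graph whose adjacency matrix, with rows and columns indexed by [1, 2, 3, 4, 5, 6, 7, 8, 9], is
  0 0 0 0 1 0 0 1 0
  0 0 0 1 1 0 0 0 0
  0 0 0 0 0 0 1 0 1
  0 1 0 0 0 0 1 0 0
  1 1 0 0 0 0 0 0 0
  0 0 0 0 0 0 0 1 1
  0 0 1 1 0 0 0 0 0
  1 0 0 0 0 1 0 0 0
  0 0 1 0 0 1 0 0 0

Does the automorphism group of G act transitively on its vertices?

Every vertex has degree 2 and the graph is connected, so G is the 9-cycle C_9. C_9 has 9 rotations and 9 reflections, so Aut(C_9) ≅ D_9 of order 18. This group acts transitively on the 9 vertices.

Yes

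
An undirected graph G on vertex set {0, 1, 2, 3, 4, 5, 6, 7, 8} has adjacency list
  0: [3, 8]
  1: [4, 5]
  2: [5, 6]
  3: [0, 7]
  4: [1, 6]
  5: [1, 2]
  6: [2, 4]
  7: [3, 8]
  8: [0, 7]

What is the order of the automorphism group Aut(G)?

80

G has two connected components, {1, 2, 4, 5, 6} and {0, 3, 7, 8}; each is 2-regular, so G = C_5 ⊔ C_4. No automorphism exchanges components of different sizes, hence Aut(G) is the direct product D_4 × D_5, order 80.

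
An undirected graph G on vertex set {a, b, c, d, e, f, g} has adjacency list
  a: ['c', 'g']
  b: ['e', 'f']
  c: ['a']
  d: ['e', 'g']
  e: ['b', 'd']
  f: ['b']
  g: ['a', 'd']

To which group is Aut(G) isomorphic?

the cyclic group of order 2

The degree sequence is [2, 2, 1, 2, 2, 1, 2]; the two degree-1 vertices c and f are the ends of a path, so G = P_7. A path has exactly one nontrivial symmetry — reversal — giving Aut(G) of order 2.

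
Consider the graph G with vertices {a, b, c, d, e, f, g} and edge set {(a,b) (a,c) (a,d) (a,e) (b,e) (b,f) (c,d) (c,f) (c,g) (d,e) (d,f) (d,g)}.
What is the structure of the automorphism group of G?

{e}

The degree sequence is [4, 3, 4, 5, 3, 3, 2]. Checking the degree-preserving permutations of the vertex set shows that none except the identity preserves every edge, so Aut(G) is trivial.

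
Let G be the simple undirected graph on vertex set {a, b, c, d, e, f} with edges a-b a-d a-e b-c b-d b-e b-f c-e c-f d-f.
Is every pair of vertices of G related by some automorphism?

Vertex b is the only vertex of degree 5, so every automorphism fixes it; G is not vertex-transitive.

No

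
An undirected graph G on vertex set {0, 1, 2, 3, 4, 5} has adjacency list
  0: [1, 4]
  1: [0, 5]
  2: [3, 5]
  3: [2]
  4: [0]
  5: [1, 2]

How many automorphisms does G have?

2

The degree sequence is [2, 2, 2, 1, 1, 2]; the two degree-1 vertices 3 and 4 are the ends of a path, so G = P_6. The only nontrivial automorphism of a path is the end-to-end reflection, so Aut(G) ≅ Z_2.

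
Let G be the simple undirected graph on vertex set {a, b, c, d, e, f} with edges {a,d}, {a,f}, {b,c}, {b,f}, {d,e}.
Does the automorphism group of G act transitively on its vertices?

No

Automorphisms preserve degree, but G has vertices of degree 1 and vertices of degree 2; no automorphism maps one to the other, so G is not vertex-transitive.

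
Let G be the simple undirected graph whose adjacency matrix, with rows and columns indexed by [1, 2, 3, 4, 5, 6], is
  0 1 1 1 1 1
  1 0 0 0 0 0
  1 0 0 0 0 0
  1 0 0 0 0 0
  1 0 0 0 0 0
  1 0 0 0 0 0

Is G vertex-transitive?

No

Vertex 1 is the only vertex of degree 5, so every automorphism fixes it; G is not vertex-transitive.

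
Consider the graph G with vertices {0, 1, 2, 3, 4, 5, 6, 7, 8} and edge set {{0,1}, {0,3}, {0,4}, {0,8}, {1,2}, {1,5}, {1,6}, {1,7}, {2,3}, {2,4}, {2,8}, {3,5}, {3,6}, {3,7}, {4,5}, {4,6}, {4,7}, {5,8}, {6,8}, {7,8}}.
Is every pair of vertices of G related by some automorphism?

Automorphisms preserve degree, but G has vertices of degree 4 and vertices of degree 5; no automorphism maps one to the other, so G is not vertex-transitive.

No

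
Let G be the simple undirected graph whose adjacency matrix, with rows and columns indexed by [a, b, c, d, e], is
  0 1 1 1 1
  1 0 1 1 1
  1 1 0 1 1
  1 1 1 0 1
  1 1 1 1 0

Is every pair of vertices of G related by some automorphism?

Yes

All 5 vertices are pairwise adjacent: G = K_5. Any permutation of the 5 vertices preserves K_5, so Aut(K_5) = S_5 of order 5! = 120. This group acts transitively on the 5 vertices.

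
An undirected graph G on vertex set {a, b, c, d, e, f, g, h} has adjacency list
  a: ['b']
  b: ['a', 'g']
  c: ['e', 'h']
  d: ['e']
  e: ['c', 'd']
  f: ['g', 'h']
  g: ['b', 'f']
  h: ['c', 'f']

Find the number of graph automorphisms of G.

The degree sequence is [1, 2, 2, 1, 2, 2, 2, 2]; the two degree-1 vertices a and d are the ends of a path, so G = P_8. The only nontrivial automorphism of a path is the end-to-end reflection, so Aut(G) ≅ Z_2.

2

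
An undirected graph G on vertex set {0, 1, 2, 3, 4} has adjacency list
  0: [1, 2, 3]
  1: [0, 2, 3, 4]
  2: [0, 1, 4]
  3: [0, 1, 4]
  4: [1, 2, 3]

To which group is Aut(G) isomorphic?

Vertex 1 is the unique vertex of degree 4; the remaining 4 vertices each have degree 3 and induce a cycle, so G is the wheel on 5 vertices with hub 1. Every automorphism fixes the hub and acts on the rim 4-cycle, so Aut(G) ≅ Aut(C_4) = D_4 of order 8.

the dihedral group of order 8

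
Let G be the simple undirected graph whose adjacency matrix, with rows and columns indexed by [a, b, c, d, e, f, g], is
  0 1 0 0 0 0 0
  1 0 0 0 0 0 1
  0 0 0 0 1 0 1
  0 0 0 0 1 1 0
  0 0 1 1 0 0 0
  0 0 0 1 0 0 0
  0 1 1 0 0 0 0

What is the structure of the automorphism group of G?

Z_2

The degree sequence is [1, 2, 2, 2, 2, 1, 2]; the two degree-1 vertices a and f are the ends of a path, so G = P_7. A path has exactly one nontrivial symmetry — reversal — giving Aut(G) of order 2.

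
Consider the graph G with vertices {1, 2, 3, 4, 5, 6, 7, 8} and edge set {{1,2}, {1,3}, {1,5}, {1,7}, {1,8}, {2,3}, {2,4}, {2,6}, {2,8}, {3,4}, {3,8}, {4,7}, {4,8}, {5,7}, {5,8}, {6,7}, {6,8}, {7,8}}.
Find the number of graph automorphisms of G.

1

The degree sequence is [5, 5, 4, 4, 3, 3, 5, 7]. Checking the degree-preserving permutations of the vertex set shows that none except the identity preserves every edge, so Aut(G) is trivial.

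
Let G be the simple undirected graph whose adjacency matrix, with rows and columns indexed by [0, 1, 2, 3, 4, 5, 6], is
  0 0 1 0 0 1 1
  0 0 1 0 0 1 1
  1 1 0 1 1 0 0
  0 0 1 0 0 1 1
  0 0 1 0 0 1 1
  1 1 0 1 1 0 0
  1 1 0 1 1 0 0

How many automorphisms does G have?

144

The vertices split by degree into {2, 5, 6} (degree 4) and {0, 1, 3, 4} (degree 3); every edge runs between the two parts, so G is the complete bipartite graph K_{3,4}. Automorphisms preserve the bipartition setwise (since the parts differ in size) and act as S_4 × S_3 within it; |Aut| = 144.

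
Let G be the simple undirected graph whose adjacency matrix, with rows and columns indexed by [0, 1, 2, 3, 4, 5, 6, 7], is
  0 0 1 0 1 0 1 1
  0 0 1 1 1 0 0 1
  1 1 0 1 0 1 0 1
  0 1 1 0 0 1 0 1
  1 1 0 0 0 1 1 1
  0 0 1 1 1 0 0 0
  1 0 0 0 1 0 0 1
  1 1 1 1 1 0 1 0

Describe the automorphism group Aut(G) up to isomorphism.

Degrees alone do not determine every vertex (e.g. 0 and 1 both have degree 4), but their neighbour-degree multisets differ: N(0) has degrees [3, 5, 5, 6] while N(1) has degrees [4, 5, 5, 6]. Repeating this refinement separates all vertices, so the only automorphism is the identity.

the trivial group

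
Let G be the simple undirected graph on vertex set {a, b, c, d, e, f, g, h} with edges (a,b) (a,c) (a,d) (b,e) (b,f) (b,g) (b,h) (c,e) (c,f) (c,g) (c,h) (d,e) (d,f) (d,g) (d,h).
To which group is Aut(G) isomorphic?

S_3 × S_5

The vertices split by degree into {b, c, d} (degree 5) and {a, e, f, g, h} (degree 3); every edge runs between the two parts, so G is the complete bipartite graph K_{3,5}. Automorphisms preserve the bipartition setwise (since the parts differ in size) and act as S_3 × S_5 within it; |Aut| = 720.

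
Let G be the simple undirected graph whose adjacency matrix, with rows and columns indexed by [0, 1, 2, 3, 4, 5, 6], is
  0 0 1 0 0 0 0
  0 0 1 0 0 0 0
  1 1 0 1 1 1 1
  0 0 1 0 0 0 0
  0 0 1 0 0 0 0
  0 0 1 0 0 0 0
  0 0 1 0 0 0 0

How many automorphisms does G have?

Vertex 2 has degree 6 and every other vertex has degree 1, so G is the star K_{1,6} with centre 2. Any automorphism fixes the centre and permutes the 6 leaves freely, so Aut(G) ≅ S_6 of order 6! = 720.

720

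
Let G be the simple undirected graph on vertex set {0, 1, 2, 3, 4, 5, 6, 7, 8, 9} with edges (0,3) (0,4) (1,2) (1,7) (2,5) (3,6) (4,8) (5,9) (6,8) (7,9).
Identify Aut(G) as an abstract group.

(D_5 × D_5) ⋊ Z_2

G has two connected components, {1, 2, 5, 7, 9} and {0, 3, 4, 6, 8}; each is 2-regular, so G = C_5 ⊔ C_5. With two isomorphic components, Aut(G) = Aut(C_5) ≀ S_2 = (D_5 × D_5) ⋊ Z_2: permute each cycle by D_5, then optionally swap the two cycles. Order 2·(2·5)² = 200.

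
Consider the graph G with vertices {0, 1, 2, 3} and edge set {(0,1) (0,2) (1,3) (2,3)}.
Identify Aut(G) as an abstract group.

G is 2-regular and connected on 4 vertices, i.e. the cycle C_4. C_4 has 4 rotations and 4 reflections, so Aut(C_4) ≅ D_4 of order 8.

D_4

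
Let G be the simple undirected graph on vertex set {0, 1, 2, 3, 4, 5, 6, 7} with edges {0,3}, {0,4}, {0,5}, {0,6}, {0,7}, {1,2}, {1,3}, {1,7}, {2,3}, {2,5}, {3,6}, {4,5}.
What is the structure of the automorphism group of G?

{e}

The degree sequence is [5, 3, 3, 4, 2, 3, 2, 2]. Checking the degree-preserving permutations of the vertex set shows that none except the identity preserves every edge, so Aut(G) is trivial.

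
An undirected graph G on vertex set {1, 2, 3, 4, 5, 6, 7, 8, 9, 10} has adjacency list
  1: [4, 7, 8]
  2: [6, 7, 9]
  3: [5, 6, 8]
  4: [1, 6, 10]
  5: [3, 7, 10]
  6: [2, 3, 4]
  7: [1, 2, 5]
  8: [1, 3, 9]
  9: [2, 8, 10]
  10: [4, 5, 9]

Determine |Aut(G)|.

G is 3-regular on 10 vertices with no triangles and no 4-cycles (girth 5): this is the Petersen graph. Viewing the Petersen graph as the Kneser graph K(5,2) — vertices are 2-subsets of {1,…,5}, edges join disjoint pairs — its automorphisms are exactly the permutations of the 5-element set, so Aut ≅ S_5 of order 120.

120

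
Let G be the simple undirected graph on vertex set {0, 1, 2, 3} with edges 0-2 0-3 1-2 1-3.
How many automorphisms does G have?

8

Every vertex has degree 2 and the graph is connected, so G is the 4-cycle C_4. C_4 has 4 rotations and 4 reflections, so Aut(C_4) ≅ D_4 of order 8.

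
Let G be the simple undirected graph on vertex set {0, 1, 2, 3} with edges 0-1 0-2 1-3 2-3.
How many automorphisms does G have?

Every vertex has degree 2 and the graph is connected, so G is the 4-cycle C_4. C_4 has 4 rotations and 4 reflections, so Aut(C_4) ≅ D_4 of order 8.

8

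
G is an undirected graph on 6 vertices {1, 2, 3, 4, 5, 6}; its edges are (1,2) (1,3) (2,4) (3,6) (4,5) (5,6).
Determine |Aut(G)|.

12

G is 2-regular and connected on 6 vertices, i.e. the cycle C_6. C_6 has 6 rotations and 6 reflections, so Aut(C_6) ≅ D_6 of order 12.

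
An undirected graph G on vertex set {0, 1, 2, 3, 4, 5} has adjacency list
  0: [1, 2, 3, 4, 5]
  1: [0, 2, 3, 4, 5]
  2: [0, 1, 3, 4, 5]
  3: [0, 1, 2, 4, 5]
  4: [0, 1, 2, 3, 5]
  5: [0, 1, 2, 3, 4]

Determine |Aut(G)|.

Every vertex has degree 5, so G is the complete graph K_6. Every bijection on the vertex set is an automorphism of K_6; hence Aut(K_6) ≅ S_6, order 720.

720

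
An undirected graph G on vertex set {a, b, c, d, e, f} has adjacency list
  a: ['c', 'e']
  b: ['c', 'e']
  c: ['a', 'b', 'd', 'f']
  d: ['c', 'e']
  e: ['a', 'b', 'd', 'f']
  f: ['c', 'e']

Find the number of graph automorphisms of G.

The vertices split by degree into {c, e} (degree 4) and {a, b, d, f} (degree 2); every edge runs between the two parts, so G is the complete bipartite graph K_{2,4}. The parts have unequal sizes, so no automorphism swaps them; each part is permuted independently, giving S_2 × S_4 of order 2!·4! = 48.

48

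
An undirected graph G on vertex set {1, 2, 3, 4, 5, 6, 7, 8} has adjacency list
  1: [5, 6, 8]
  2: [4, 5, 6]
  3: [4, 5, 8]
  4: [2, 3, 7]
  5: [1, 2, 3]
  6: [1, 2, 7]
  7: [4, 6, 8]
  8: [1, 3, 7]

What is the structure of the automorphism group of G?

Z_2^3 ⋊ S_3

G is 3-regular and bipartite on 2^3 = 8 vertices with girth 4; it is the hypercube graph Q_3. The symmetry group of the 3-cube is the hyperoctahedral group B_3 = Z_2 ≀ S_3, of order 2^3·3! = 48.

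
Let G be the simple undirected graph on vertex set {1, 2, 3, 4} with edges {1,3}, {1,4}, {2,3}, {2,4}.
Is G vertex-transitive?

G is 2-regular and bipartite on 2^2 = 4 vertices with girth 4; it is the hypercube graph Q_2. Aut(Q_2) consists of the signed permutations of the 2 coordinate axes: 2! permutations times 2^2 sign flips, so |Aut| = 2^2·2! = 8. This group acts transitively on the 4 vertices.

Yes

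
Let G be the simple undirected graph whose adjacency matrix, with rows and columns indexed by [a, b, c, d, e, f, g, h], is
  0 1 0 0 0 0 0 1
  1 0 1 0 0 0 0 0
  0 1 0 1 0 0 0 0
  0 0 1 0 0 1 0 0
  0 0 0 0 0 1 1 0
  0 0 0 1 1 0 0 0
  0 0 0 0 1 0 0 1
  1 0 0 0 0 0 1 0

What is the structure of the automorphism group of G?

G is 2-regular and connected on 8 vertices, i.e. the cycle C_8. The automorphisms of the 8-cycle are exactly the symmetries of a regular 8-gon: the dihedral group D_8, |D_8| = 16.

the dihedral group of order 16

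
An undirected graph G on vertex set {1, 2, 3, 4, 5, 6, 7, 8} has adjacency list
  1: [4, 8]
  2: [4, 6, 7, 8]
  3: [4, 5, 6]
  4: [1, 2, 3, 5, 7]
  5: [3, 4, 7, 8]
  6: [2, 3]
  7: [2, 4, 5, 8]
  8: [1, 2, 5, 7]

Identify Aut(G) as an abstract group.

{e}

Degrees alone do not determine every vertex (e.g. 1 and 6 both have degree 2), but their neighbour-degree multisets differ: N(1) has degrees [4, 5] while N(6) has degrees [3, 4]. Repeating this refinement separates all vertices, so the only automorphism is the identity.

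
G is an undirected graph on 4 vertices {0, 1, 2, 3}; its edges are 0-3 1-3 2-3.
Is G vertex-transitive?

No

Vertex 3 is the only vertex of degree 3, so every automorphism fixes it; G is not vertex-transitive.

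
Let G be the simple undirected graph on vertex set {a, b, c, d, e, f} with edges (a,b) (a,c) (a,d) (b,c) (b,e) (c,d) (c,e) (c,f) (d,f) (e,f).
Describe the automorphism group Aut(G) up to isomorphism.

D_5

Vertex c is the unique vertex of degree 5; the remaining 5 vertices each have degree 3 and induce a cycle, so G is the wheel on 6 vertices with hub c. With the hub fixed, the remaining symmetry is that of the rim cycle C_5, giving the dihedral group D_5.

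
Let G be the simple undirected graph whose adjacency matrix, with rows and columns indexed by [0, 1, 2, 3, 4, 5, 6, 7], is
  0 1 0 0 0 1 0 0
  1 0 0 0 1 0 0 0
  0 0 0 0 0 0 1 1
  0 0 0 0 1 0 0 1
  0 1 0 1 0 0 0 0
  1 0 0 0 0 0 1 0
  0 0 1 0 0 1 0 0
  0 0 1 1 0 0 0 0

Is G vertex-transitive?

Every vertex has degree 2 and the graph is connected, so G is the 8-cycle C_8. The automorphisms of the 8-cycle are exactly the symmetries of a regular 8-gon: the dihedral group D_8, |D_8| = 16. This group acts transitively on the 8 vertices.

Yes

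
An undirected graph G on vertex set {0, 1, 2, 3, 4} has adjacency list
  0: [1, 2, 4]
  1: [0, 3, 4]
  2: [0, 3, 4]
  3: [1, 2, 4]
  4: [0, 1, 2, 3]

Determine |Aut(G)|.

8

Vertex 4 is the unique vertex of degree 4; the remaining 4 vertices each have degree 3 and induce a cycle, so G is the wheel on 5 vertices with hub 4. Every automorphism fixes the hub and acts on the rim 4-cycle, so Aut(G) ≅ Aut(C_4) = D_4 of order 8.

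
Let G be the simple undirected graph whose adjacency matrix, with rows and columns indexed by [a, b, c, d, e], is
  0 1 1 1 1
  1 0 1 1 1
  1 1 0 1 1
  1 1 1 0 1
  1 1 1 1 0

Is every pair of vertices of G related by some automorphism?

All 5 vertices are pairwise adjacent: G = K_5. Every bijection on the vertex set is an automorphism of K_5; hence Aut(K_5) ≅ S_5, order 120. This group acts transitively on the 5 vertices.

Yes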